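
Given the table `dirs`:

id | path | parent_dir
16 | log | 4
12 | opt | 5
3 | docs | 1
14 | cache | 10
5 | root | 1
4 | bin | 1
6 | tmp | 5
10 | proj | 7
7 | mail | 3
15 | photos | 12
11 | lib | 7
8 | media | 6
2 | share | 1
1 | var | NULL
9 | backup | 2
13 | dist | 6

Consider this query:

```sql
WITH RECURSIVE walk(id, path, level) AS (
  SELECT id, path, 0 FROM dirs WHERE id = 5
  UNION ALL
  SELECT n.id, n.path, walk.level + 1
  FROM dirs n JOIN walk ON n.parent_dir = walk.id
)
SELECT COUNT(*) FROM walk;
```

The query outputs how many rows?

6

Base: id=5 (root) at level 0.
Iteration 1: rows with parent_dir in {5} -> tmp (id 6, level 1), opt (id 12, level 1).
Iteration 2: rows with parent_dir in {6,12} -> media (id 8, level 2), dist (id 13, level 2), photos (id 15, level 2).
Iteration 3: no rows with parent_dir in {8,13,15}; recursion stops.
Total rows emitted: 6.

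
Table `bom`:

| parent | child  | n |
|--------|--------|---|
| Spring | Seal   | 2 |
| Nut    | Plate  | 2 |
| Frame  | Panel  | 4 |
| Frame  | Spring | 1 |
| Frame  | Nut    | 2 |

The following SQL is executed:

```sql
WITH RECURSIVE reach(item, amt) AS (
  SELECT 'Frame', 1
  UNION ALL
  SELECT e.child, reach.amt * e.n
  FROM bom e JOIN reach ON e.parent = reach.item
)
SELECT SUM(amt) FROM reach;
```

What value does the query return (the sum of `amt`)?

14

Base: (Frame, amt=1).
Iteration 1: components of {Frame} -> Nut = 1*2 = 2, Panel = 1*4 = 4, Spring = 1*1 = 1.
Iteration 2: components of {Nut,Panel,Spring} -> Plate = 2*2 = 4, Seal = 1*2 = 2.
Iteration 3: no further components; recursion stops.
SUM(amt) = 1 + 1 + 2 + 4 + 2 + 4 = 14.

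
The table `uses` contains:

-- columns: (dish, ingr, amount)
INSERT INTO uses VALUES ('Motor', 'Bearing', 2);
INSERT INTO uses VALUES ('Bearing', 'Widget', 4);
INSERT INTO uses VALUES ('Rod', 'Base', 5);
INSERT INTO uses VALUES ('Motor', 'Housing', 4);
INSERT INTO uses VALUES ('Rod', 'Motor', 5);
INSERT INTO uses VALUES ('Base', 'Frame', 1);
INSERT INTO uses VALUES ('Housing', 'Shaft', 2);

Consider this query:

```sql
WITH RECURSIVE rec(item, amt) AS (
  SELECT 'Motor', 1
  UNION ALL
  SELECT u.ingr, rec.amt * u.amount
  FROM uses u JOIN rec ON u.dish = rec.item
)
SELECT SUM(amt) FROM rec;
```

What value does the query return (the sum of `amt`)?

Base: (Motor, amt=1).
Iteration 1: components of {Motor} -> Bearing = 1*2 = 2, Housing = 1*4 = 4.
Iteration 2: components of {Bearing,Housing} -> Shaft = 4*2 = 8, Widget = 2*4 = 8.
Iteration 3: no further components; recursion stops.
SUM(amt) = 1 + 2 + 4 + 8 + 8 = 23.

23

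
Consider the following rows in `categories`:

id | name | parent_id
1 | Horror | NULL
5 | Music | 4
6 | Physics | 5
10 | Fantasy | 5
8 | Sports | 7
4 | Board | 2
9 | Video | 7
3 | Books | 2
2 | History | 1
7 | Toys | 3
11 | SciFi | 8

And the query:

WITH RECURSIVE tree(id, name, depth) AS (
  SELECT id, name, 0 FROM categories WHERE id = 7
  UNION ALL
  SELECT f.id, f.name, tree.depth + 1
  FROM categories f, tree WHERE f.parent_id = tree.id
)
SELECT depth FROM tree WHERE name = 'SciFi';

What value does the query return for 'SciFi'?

Base: id=7 (Toys) at depth 0.
Iteration 1: rows with parent_id in {7} -> Sports (id 8, depth 1), Video (id 9, depth 1).
Iteration 2: rows with parent_id in {8,9} -> SciFi (id 11, depth 2).
Iteration 3: no rows with parent_id in {11}; recursion stops.

2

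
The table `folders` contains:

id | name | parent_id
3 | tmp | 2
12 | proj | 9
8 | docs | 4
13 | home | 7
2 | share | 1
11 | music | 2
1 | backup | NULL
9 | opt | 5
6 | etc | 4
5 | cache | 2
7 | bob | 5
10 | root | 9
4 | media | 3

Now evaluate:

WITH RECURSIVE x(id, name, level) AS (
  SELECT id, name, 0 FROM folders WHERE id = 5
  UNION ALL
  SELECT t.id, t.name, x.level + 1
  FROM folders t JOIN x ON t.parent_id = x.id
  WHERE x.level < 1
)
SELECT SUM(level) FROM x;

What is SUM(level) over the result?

2

Base: id=5 (cache) at level 0.
Iteration 1: rows with parent_id in {5} -> bob (id 7, level 1), opt (id 9, level 1).
Iteration 2: level < 1 fails for all current rows; recursion stops.
SUM(level) = 0 + 1 + 1 = 2.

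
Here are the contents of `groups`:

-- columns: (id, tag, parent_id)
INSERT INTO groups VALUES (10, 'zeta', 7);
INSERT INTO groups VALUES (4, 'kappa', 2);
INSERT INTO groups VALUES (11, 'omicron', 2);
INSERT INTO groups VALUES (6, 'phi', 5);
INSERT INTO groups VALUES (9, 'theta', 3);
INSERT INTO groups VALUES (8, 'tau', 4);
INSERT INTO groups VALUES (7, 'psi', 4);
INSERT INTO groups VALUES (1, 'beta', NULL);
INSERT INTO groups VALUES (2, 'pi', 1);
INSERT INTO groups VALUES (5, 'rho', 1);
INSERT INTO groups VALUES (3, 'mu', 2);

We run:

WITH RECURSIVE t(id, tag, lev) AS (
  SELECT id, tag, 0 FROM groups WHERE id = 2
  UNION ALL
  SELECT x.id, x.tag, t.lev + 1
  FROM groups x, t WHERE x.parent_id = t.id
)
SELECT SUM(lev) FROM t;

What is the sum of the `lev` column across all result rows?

12

Base: id=2 (pi) at lev 0.
Iteration 1: rows with parent_id in {2} -> mu (id 3, lev 1), kappa (id 4, lev 1), omicron (id 11, lev 1).
Iteration 2: rows with parent_id in {3,4,11} -> psi (id 7, lev 2), tau (id 8, lev 2), theta (id 9, lev 2).
Iteration 3: rows with parent_id in {7,8,9} -> zeta (id 10, lev 3).
Iteration 4: no rows with parent_id in {10}; recursion stops.
SUM(lev) = 0 + 1 + 1 + 1 + 2 + 2 + 2 + 3 = 12.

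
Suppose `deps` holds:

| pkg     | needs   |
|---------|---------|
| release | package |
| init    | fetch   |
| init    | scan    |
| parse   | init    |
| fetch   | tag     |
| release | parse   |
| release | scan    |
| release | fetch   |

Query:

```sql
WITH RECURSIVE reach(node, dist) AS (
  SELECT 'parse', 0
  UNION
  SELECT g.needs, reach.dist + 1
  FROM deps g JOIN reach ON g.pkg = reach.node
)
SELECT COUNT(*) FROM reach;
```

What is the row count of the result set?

5

Base: (parse, dist=0).
Iteration 1: edges from {parse} -> (init, dist=1).
Iteration 2: edges from {init} -> (fetch, dist=2), (scan, dist=2).
Iteration 3: edges from {fetch,scan} -> (tag, dist=3).
Iteration 4: no outgoing edges from {tag}; recursion stops.
Total rows emitted: 5.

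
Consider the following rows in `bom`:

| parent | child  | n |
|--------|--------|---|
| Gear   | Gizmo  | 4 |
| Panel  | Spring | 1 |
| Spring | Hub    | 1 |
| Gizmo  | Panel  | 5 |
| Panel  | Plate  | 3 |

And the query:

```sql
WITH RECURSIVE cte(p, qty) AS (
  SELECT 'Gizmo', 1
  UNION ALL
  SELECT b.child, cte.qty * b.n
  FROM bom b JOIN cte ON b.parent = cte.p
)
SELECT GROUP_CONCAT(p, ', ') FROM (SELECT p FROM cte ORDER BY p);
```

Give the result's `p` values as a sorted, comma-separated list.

Gizmo, Hub, Panel, Plate, Spring

Base: (Gizmo, qty=1).
Iteration 1: components of {Gizmo} -> Panel = 1*5 = 5.
Iteration 2: components of {Panel} -> Plate = 5*3 = 15, Spring = 5*1 = 5.
Iteration 3: components of {Plate,Spring} -> Hub = 5*1 = 5.
Iteration 4: no further components; recursion stops.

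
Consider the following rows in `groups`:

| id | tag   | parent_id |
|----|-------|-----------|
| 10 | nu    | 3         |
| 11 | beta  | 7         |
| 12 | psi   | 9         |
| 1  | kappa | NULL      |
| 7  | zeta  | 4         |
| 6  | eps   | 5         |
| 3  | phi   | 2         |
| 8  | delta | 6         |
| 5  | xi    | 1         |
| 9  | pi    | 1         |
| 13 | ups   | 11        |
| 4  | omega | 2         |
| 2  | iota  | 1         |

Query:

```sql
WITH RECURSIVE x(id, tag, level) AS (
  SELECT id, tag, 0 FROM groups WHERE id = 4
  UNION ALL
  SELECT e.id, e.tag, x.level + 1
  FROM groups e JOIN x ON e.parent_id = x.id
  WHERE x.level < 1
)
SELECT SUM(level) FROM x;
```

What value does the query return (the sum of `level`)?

Base: id=4 (omega) at level 0.
Iteration 1: rows with parent_id in {4} -> zeta (id 7, level 1).
Iteration 2: level < 1 fails for all current rows; recursion stops.
SUM(level) = 0 + 1 = 1.

1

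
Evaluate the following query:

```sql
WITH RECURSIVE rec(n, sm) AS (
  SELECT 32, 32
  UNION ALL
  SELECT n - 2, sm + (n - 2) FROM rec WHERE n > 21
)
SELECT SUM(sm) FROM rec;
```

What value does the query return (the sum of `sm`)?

784

Base: n=32, sm=32.
Iteration 1: 32 > 21 holds -> n = 32 - 2 = 30, sm = 32 + 30 = 62.
Iteration 2: 30 > 21 holds -> n = 30 - 2 = 28, sm = 62 + 28 = 90.
Iteration 3: 28 > 21 holds -> n = 28 - 2 = 26, sm = 90 + 26 = 116.
Iteration 4: 26 > 21 holds -> n = 26 - 2 = 24, sm = 116 + 24 = 140.
Iteration 5: 24 > 21 holds -> n = 24 - 2 = 22, sm = 140 + 22 = 162.
Iteration 6: 22 > 21 holds -> n = 22 - 2 = 20, sm = 162 + 20 = 182.
Iteration 7: 20 > 21 fails; recursion stops.
SUM(sm) = 32 + 62 + 90 + 116 + 140 + 162 + 182 = 784.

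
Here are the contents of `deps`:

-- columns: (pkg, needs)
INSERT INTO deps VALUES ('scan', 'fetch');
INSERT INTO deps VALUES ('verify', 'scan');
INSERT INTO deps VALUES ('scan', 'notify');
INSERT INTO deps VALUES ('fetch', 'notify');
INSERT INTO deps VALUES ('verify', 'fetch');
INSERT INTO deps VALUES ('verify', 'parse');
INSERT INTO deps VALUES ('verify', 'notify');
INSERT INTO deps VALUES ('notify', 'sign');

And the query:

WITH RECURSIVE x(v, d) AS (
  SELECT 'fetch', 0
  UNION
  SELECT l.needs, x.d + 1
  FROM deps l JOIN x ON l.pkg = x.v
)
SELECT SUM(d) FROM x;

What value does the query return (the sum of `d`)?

Base: (fetch, d=0).
Iteration 1: edges from {fetch} -> (notify, d=1).
Iteration 2: edges from {notify} -> (sign, d=2).
Iteration 3: no outgoing edges from {sign}; recursion stops.
SUM(d) = 0 + 1 + 2 = 3.

3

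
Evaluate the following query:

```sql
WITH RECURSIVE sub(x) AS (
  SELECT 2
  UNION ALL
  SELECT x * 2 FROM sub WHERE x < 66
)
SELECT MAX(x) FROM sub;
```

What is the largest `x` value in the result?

128

Base: x=2.
Iteration 1: 2 < 66 holds -> x = 2 * 2 = 4.
Iteration 2: 4 < 66 holds -> x = 4 * 2 = 8.
Iteration 3: 8 < 66 holds -> x = 8 * 2 = 16.
Iteration 4: 16 < 66 holds -> x = 16 * 2 = 32.
Iteration 5: 32 < 66 holds -> x = 32 * 2 = 64.
Iteration 6: 64 < 66 holds -> x = 64 * 2 = 128.
Iteration 7: 128 < 66 fails; recursion stops.
x values: 2, 4, 8, 16, 32, 64, 128; the maximum is 128.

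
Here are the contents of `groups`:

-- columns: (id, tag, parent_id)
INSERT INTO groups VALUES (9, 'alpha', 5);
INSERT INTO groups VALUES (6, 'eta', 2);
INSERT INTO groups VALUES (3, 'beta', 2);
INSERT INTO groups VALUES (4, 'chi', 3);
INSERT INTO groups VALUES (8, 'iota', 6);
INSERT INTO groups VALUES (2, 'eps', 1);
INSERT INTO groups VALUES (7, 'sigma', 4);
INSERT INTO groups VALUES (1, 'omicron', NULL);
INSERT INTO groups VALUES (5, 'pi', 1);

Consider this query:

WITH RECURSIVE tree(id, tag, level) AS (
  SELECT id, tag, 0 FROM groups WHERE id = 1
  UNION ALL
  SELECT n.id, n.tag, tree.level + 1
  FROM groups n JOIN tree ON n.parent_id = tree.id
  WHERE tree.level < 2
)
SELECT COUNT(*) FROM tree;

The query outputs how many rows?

Base: id=1 (omicron) at level 0.
Iteration 1: rows with parent_id in {1} -> eps (id 2, level 1), pi (id 5, level 1).
Iteration 2: rows with parent_id in {2,5} -> beta (id 3, level 2), eta (id 6, level 2), alpha (id 9, level 2).
Iteration 3: level < 2 fails for all current rows; recursion stops.
Total rows emitted: 6.

6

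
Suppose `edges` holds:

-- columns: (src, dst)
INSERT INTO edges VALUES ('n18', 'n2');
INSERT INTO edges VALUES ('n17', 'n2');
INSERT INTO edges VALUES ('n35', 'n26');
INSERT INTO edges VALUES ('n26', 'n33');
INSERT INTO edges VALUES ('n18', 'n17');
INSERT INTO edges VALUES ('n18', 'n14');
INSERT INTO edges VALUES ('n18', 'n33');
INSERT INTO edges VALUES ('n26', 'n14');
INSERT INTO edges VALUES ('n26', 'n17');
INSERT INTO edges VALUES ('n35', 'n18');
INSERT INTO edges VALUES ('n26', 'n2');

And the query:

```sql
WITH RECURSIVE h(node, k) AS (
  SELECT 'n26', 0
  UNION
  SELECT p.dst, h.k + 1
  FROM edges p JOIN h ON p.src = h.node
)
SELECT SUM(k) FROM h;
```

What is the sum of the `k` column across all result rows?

Base: (n26, k=0).
Iteration 1: edges from {n26} -> (n14, k=1), (n17, k=1), (n2, k=1), (n33, k=1).
Iteration 2: edges from {n14,n17,n2,n33} -> (n2, k=2).
Iteration 3: no outgoing edges from {n2}; recursion stops.
SUM(k) = 0 + 1 + 1 + 1 + 1 + 2 = 6.

6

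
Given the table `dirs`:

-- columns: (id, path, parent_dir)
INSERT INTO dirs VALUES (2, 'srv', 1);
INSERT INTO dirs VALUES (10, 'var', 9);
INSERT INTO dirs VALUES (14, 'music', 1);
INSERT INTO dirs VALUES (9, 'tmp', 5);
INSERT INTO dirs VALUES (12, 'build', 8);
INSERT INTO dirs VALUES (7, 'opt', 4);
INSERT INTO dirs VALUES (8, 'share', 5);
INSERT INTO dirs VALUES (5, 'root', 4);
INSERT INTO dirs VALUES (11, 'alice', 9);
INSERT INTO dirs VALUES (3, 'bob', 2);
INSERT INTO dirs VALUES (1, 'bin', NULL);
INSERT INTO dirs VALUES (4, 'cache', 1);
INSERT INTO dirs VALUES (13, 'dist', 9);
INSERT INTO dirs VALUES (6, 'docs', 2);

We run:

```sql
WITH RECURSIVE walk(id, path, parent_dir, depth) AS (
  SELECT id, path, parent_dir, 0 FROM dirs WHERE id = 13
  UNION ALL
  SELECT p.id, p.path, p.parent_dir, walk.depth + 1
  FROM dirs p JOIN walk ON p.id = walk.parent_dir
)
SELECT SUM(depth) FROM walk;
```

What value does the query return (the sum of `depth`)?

Base: id=13 (dist), parent_dir=9, depth 0.
Iteration 1: join on id=9 -> tmp (id 9, parent_dir=5, depth 1).
Iteration 2: join on id=5 -> root (id 5, parent_dir=4, depth 2).
Iteration 3: join on id=4 -> cache (id 4, parent_dir=1, depth 3).
Iteration 4: join on id=1 -> bin (id 1, parent_dir=NULL, depth 4).
Iteration 5: parent_dir is NULL; no match; recursion stops.
SUM(depth) = 0 + 1 + 2 + 3 + 4 = 10.

10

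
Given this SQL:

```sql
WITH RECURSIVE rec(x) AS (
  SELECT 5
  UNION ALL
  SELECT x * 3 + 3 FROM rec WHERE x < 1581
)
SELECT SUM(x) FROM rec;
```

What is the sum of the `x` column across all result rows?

7094

Base: x=5.
Iteration 1: 5 < 1581 holds -> x = 5 * 3 + 3 = 18.
Iteration 2: 18 < 1581 holds -> x = 18 * 3 + 3 = 57.
Iteration 3: 57 < 1581 holds -> x = 57 * 3 + 3 = 174.
Iteration 4: 174 < 1581 holds -> x = 174 * 3 + 3 = 525.
Iteration 5: 525 < 1581 holds -> x = 525 * 3 + 3 = 1578.
Iteration 6: 1578 < 1581 holds -> x = 1578 * 3 + 3 = 4737.
Iteration 7: 4737 < 1581 fails; recursion stops.
SUM(x) = 5 + 18 + 57 + 174 + 525 + 1578 + 4737 = 7094.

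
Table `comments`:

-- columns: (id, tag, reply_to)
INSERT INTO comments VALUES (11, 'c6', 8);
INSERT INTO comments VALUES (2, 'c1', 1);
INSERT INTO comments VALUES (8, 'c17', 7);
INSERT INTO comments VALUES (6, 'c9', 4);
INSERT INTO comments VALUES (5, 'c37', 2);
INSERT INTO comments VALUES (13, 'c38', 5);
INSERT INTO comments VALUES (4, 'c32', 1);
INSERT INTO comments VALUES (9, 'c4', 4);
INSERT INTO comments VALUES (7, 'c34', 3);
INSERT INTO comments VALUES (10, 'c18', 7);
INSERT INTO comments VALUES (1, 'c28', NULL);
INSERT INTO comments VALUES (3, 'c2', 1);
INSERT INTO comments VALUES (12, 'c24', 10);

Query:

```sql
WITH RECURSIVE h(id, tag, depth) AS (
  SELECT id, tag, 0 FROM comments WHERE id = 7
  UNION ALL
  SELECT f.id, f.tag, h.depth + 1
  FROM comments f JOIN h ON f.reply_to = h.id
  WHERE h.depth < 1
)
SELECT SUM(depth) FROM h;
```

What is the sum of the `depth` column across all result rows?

2

Base: id=7 (c34) at depth 0.
Iteration 1: rows with reply_to in {7} -> c17 (id 8, depth 1), c18 (id 10, depth 1).
Iteration 2: depth < 1 fails for all current rows; recursion stops.
SUM(depth) = 0 + 1 + 1 = 2.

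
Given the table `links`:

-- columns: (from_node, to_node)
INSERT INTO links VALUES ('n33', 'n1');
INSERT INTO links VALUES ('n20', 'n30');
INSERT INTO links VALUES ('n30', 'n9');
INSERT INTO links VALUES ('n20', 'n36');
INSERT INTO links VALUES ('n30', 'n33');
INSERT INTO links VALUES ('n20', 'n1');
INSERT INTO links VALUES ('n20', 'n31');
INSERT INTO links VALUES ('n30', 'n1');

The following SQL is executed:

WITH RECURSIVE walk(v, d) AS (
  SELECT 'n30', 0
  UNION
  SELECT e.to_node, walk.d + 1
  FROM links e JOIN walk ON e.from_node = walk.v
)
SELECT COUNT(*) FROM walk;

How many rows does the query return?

5

Base: (n30, d=0).
Iteration 1: edges from {n30} -> (n1, d=1), (n33, d=1), (n9, d=1).
Iteration 2: edges from {n1,n33,n9} -> (n1, d=2).
Iteration 3: no outgoing edges from {n1}; recursion stops.
Total rows emitted: 5.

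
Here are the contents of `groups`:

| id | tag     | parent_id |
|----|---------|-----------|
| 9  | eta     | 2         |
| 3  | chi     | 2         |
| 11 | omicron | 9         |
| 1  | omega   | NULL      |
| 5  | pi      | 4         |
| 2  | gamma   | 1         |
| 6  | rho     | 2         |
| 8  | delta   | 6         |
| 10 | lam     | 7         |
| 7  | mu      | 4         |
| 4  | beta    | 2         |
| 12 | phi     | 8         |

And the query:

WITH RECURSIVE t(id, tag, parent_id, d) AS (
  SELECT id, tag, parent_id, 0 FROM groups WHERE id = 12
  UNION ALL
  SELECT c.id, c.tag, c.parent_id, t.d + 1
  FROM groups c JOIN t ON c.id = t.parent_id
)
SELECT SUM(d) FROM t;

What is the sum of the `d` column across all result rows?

10

Base: id=12 (phi), parent_id=8, d 0.
Iteration 1: join on id=8 -> delta (id 8, parent_id=6, d 1).
Iteration 2: join on id=6 -> rho (id 6, parent_id=2, d 2).
Iteration 3: join on id=2 -> gamma (id 2, parent_id=1, d 3).
Iteration 4: join on id=1 -> omega (id 1, parent_id=NULL, d 4).
Iteration 5: parent_id is NULL; no match; recursion stops.
SUM(d) = 0 + 1 + 2 + 3 + 4 = 10.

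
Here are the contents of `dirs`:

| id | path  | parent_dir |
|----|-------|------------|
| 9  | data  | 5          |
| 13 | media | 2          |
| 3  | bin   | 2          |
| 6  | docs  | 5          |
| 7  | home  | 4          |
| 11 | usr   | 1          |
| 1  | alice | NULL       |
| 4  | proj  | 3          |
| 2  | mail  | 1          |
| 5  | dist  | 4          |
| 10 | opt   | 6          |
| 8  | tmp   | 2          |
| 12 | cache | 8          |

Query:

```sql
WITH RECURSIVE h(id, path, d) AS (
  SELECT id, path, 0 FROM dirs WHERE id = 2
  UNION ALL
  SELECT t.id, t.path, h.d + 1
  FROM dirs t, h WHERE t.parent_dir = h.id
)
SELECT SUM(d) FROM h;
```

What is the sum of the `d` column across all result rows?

Base: id=2 (mail) at d 0.
Iteration 1: rows with parent_dir in {2} -> bin (id 3, d 1), tmp (id 8, d 1), media (id 13, d 1).
Iteration 2: rows with parent_dir in {3,8,13} -> proj (id 4, d 2), cache (id 12, d 2).
Iteration 3: rows with parent_dir in {4,12} -> dist (id 5, d 3), home (id 7, d 3).
Iteration 4: rows with parent_dir in {5,7} -> docs (id 6, d 4), data (id 9, d 4).
Iteration 5: rows with parent_dir in {6,9} -> opt (id 10, d 5).
Iteration 6: no rows with parent_dir in {10}; recursion stops.
SUM(d) = 0 + 1 + 1 + 1 + 2 + 2 + 3 + 3 + 4 + 4 + 5 = 26.

26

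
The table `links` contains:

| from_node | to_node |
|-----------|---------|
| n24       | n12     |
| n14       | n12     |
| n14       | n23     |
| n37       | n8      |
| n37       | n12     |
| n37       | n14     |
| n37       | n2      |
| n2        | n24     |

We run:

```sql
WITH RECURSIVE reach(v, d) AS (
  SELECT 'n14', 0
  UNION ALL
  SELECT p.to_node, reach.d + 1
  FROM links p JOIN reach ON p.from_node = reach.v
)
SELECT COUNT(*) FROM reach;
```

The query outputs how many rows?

3

Base: (n14, d=0).
Iteration 1: edges from {n14} -> (n12, d=1), (n23, d=1).
Iteration 2: no outgoing edges from {n12,n23}; recursion stops.
Total rows emitted: 3.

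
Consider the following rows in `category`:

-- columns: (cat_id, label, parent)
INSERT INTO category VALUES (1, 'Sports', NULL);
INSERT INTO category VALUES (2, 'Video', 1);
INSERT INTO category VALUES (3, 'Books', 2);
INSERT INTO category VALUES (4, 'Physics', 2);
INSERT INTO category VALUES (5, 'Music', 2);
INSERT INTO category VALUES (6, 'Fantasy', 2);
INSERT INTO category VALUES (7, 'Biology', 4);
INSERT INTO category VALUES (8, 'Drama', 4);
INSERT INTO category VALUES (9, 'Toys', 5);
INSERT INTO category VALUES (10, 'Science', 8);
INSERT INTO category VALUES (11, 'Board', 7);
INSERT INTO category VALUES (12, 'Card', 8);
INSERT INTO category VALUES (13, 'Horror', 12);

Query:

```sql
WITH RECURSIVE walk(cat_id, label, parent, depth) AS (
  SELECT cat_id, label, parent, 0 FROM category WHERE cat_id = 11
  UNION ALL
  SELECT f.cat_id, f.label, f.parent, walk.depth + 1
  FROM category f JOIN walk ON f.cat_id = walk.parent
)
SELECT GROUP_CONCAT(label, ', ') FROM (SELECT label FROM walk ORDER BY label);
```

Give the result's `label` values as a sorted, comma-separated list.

Biology, Board, Physics, Sports, Video

Base: cat_id=11 (Board), parent=7, depth 0.
Iteration 1: join on cat_id=7 -> Biology (id 7, parent=4, depth 1).
Iteration 2: join on cat_id=4 -> Physics (id 4, parent=2, depth 2).
Iteration 3: join on cat_id=2 -> Video (id 2, parent=1, depth 3).
Iteration 4: join on cat_id=1 -> Sports (id 1, parent=NULL, depth 4).
Iteration 5: parent is NULL; no match; recursion stops.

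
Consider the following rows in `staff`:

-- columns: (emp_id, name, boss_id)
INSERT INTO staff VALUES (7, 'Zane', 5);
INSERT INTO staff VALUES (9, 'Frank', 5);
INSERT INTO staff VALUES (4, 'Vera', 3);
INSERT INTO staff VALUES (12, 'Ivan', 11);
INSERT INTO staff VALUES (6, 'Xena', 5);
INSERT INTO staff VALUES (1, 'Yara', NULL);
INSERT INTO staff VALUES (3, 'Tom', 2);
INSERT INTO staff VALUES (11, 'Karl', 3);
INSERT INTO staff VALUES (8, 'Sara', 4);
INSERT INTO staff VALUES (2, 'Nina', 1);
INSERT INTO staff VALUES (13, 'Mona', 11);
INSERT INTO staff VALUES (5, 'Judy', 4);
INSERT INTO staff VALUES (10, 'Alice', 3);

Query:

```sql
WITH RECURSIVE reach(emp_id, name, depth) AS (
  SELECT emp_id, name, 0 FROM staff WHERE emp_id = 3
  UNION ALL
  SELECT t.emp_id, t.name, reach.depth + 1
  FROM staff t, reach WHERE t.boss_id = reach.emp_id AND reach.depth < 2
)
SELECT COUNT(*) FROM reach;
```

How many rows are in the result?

8

Base: emp_id=3 (Tom) at depth 0.
Iteration 1: rows with boss_id in {3} -> Vera (id 4, depth 1), Alice (id 10, depth 1), Karl (id 11, depth 1).
Iteration 2: rows with boss_id in {4,10,11} -> Judy (id 5, depth 2), Sara (id 8, depth 2), Ivan (id 12, depth 2), Mona (id 13, depth 2).
Iteration 3: depth < 2 fails for all current rows; recursion stops.
Total rows emitted: 8.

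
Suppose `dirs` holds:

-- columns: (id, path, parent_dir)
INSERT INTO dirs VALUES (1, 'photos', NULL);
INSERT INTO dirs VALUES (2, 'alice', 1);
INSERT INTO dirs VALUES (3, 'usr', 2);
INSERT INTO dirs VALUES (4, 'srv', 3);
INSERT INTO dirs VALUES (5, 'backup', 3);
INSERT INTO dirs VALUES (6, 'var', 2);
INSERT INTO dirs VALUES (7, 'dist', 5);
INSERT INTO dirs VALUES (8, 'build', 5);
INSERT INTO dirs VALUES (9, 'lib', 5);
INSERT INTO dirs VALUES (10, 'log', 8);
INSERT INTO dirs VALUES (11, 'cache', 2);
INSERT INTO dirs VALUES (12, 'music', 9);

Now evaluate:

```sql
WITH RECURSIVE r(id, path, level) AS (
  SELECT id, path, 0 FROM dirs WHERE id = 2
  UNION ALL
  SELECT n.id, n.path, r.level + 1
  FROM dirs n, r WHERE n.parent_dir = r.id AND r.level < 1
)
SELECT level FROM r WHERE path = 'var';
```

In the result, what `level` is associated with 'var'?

1

Base: id=2 (alice) at level 0.
Iteration 1: rows with parent_dir in {2} -> usr (id 3, level 1), var (id 6, level 1), cache (id 11, level 1).
Iteration 2: level < 1 fails for all current rows; recursion stops.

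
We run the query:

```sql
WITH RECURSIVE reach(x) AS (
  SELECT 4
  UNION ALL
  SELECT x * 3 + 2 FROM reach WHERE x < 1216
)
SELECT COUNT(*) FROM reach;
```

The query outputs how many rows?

7

Base: x=4.
Iteration 1: 4 < 1216 holds -> x = 4 * 3 + 2 = 14.
Iteration 2: 14 < 1216 holds -> x = 14 * 3 + 2 = 44.
Iteration 3: 44 < 1216 holds -> x = 44 * 3 + 2 = 134.
Iteration 4: 134 < 1216 holds -> x = 134 * 3 + 2 = 404.
Iteration 5: 404 < 1216 holds -> x = 404 * 3 + 2 = 1214.
Iteration 6: 1214 < 1216 holds -> x = 1214 * 3 + 2 = 3644.
Iteration 7: 3644 < 1216 fails; recursion stops.
Total rows emitted: 7.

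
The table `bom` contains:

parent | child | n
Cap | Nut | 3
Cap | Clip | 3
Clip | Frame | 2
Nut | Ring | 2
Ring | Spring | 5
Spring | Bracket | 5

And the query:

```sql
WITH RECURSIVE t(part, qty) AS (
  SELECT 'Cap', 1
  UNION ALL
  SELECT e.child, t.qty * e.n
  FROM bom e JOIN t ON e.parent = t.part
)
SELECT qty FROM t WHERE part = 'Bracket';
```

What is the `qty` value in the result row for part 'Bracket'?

150

Base: (Cap, qty=1).
Iteration 1: components of {Cap} -> Clip = 1*3 = 3, Nut = 1*3 = 3.
Iteration 2: components of {Clip,Nut} -> Frame = 3*2 = 6, Ring = 3*2 = 6.
Iteration 3: components of {Frame,Ring} -> Spring = 6*5 = 30.
Iteration 4: components of {Spring} -> Bracket = 30*5 = 150.
Iteration 5: no further components; recursion stops.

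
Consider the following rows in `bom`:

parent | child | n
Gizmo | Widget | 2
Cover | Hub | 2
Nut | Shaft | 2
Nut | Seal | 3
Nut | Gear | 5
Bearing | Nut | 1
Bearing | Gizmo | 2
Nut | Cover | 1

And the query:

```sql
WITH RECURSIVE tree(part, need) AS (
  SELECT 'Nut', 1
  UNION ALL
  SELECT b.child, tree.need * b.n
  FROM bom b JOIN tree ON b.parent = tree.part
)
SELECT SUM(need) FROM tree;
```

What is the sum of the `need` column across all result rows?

Base: (Nut, need=1).
Iteration 1: components of {Nut} -> Cover = 1*1 = 1, Gear = 1*5 = 5, Seal = 1*3 = 3, Shaft = 1*2 = 2.
Iteration 2: components of {Cover,Gear,Seal,Shaft} -> Hub = 1*2 = 2.
Iteration 3: no further components; recursion stops.
SUM(need) = 1 + 2 + 1 + 3 + 5 + 2 = 14.

14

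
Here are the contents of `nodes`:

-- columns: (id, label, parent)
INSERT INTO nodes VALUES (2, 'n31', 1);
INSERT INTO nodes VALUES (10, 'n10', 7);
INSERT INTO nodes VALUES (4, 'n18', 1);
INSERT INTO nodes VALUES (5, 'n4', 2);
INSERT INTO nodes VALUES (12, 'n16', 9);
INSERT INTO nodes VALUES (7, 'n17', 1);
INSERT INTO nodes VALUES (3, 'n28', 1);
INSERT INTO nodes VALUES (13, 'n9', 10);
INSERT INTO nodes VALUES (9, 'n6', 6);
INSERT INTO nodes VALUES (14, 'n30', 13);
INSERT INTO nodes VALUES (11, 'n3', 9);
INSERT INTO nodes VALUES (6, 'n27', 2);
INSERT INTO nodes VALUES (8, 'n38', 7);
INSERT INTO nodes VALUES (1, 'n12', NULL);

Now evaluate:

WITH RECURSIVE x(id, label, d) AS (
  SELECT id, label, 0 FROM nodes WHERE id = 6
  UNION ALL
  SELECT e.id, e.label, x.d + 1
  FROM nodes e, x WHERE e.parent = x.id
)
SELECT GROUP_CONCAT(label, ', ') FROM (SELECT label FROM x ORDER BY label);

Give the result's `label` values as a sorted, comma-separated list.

n16, n27, n3, n6

Base: id=6 (n27) at d 0.
Iteration 1: rows with parent in {6} -> n6 (id 9, d 1).
Iteration 2: rows with parent in {9} -> n3 (id 11, d 2), n16 (id 12, d 2).
Iteration 3: no rows with parent in {11,12}; recursion stops.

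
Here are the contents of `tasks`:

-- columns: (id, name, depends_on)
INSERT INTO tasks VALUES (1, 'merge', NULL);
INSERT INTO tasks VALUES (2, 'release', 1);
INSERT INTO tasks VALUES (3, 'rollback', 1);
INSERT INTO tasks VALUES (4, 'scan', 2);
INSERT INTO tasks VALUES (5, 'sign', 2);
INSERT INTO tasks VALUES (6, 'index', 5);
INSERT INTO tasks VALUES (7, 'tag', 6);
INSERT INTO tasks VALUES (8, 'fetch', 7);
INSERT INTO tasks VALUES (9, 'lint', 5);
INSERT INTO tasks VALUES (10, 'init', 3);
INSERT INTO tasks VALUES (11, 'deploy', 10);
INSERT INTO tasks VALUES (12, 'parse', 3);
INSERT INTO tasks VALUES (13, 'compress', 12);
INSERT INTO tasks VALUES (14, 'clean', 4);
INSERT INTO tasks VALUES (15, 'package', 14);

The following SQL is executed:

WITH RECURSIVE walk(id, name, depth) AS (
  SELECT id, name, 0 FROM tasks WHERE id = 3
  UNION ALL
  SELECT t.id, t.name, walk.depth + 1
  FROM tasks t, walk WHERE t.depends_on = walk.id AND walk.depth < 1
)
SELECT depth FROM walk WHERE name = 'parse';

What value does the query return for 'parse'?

1

Base: id=3 (rollback) at depth 0.
Iteration 1: rows with depends_on in {3} -> init (id 10, depth 1), parse (id 12, depth 1).
Iteration 2: depth < 1 fails for all current rows; recursion stops.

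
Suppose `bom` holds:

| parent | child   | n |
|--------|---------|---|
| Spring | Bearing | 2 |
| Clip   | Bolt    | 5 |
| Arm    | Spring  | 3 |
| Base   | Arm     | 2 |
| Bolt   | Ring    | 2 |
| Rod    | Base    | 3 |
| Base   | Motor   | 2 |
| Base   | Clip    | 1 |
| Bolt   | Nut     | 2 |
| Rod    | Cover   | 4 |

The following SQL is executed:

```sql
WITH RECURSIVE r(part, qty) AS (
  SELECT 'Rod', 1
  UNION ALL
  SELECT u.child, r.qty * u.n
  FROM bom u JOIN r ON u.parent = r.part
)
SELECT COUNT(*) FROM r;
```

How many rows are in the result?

11

Base: (Rod, qty=1).
Iteration 1: components of {Rod} -> Base = 1*3 = 3, Cover = 1*4 = 4.
Iteration 2: components of {Base,Cover} -> Arm = 3*2 = 6, Clip = 3*1 = 3, Motor = 3*2 = 6.
Iteration 3: components of {Arm,Clip,Motor} -> Bolt = 3*5 = 15, Spring = 6*3 = 18.
Iteration 4: components of {Bolt,Spring} -> Bearing = 18*2 = 36, Nut = 15*2 = 30, Ring = 15*2 = 30.
Iteration 5: no further components; recursion stops.
Total rows emitted: 11.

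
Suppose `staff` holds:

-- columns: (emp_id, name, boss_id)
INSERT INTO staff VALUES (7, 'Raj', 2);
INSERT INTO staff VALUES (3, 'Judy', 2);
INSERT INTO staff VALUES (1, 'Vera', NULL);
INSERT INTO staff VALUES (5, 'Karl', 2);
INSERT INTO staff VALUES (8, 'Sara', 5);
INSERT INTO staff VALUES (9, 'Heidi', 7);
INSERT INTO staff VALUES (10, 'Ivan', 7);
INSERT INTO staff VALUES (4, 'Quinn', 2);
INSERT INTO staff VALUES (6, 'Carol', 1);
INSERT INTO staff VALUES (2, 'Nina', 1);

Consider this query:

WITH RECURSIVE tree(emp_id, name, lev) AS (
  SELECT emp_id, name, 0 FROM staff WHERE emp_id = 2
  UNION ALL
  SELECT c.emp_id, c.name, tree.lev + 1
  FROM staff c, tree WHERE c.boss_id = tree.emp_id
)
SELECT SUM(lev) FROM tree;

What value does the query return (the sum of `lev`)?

Base: emp_id=2 (Nina) at lev 0.
Iteration 1: rows with boss_id in {2} -> Judy (id 3, lev 1), Quinn (id 4, lev 1), Karl (id 5, lev 1), Raj (id 7, lev 1).
Iteration 2: rows with boss_id in {3,4,5,7} -> Sara (id 8, lev 2), Heidi (id 9, lev 2), Ivan (id 10, lev 2).
Iteration 3: no rows with boss_id in {8,9,10}; recursion stops.
SUM(lev) = 0 + 1 + 1 + 1 + 1 + 2 + 2 + 2 = 10.

10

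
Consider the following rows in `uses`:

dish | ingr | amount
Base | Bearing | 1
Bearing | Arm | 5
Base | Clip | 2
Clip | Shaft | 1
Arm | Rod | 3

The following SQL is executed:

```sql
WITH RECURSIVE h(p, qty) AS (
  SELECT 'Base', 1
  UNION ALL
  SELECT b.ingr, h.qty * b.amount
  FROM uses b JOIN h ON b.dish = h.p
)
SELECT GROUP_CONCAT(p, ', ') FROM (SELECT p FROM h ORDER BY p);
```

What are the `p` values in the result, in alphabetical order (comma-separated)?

Base: (Base, qty=1).
Iteration 1: components of {Base} -> Bearing = 1*1 = 1, Clip = 1*2 = 2.
Iteration 2: components of {Bearing,Clip} -> Arm = 1*5 = 5, Shaft = 2*1 = 2.
Iteration 3: components of {Arm,Shaft} -> Rod = 5*3 = 15.
Iteration 4: no further components; recursion stops.

Arm, Base, Bearing, Clip, Rod, Shaft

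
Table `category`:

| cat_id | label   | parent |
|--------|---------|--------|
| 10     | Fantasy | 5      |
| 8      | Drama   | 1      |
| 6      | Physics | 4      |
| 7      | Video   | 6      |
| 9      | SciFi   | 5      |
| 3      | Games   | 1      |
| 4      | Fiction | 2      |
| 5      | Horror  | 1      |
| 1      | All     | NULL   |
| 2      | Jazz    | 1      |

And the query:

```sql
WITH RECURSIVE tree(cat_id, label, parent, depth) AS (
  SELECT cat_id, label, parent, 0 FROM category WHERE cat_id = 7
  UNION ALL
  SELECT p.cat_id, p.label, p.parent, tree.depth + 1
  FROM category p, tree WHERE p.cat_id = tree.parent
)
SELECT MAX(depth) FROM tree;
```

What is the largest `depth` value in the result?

4

Base: cat_id=7 (Video), parent=6, depth 0.
Iteration 1: join on cat_id=6 -> Physics (id 6, parent=4, depth 1).
Iteration 2: join on cat_id=4 -> Fiction (id 4, parent=2, depth 2).
Iteration 3: join on cat_id=2 -> Jazz (id 2, parent=1, depth 3).
Iteration 4: join on cat_id=1 -> All (id 1, parent=NULL, depth 4).
Iteration 5: parent is NULL; no match; recursion stops.
depth values: 0, 1, 2, 3, 4; the maximum is 4.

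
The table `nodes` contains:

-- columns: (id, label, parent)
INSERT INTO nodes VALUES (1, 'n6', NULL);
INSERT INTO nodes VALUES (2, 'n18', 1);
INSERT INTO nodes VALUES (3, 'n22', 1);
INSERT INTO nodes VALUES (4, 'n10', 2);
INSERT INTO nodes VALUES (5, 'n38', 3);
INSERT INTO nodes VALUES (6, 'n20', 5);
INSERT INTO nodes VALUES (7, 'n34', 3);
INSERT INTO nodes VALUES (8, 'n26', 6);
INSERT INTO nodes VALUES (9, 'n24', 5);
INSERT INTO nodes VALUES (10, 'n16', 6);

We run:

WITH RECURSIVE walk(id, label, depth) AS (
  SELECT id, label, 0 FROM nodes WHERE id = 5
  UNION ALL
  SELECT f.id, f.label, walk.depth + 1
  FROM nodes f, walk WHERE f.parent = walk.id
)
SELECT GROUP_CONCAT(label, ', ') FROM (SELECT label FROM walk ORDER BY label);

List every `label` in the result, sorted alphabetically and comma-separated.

n16, n20, n24, n26, n38

Base: id=5 (n38) at depth 0.
Iteration 1: rows with parent in {5} -> n20 (id 6, depth 1), n24 (id 9, depth 1).
Iteration 2: rows with parent in {6,9} -> n26 (id 8, depth 2), n16 (id 10, depth 2).
Iteration 3: no rows with parent in {8,10}; recursion stops.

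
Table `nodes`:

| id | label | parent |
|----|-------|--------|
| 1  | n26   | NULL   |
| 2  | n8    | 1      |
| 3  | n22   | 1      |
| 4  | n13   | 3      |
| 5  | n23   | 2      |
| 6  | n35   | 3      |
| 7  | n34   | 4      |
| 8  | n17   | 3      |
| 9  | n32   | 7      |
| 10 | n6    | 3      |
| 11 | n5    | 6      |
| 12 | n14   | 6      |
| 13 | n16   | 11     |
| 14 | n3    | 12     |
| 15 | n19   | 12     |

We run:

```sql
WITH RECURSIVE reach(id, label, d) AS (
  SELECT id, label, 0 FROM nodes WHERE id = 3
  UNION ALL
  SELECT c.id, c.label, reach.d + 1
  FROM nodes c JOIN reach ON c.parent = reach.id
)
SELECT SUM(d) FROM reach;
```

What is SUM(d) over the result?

22

Base: id=3 (n22) at d 0.
Iteration 1: rows with parent in {3} -> n13 (id 4, d 1), n35 (id 6, d 1), n17 (id 8, d 1), n6 (id 10, d 1).
Iteration 2: rows with parent in {4,6,8,10} -> n34 (id 7, d 2), n5 (id 11, d 2), n14 (id 12, d 2).
Iteration 3: rows with parent in {7,11,12} -> n32 (id 9, d 3), n16 (id 13, d 3), n3 (id 14, d 3), n19 (id 15, d 3).
Iteration 4: no rows with parent in {9,13,14,15}; recursion stops.
SUM(d) = 0 + 1 + 1 + 1 + 1 + 2 + 2 + 2 + 3 + 3 + 3 + 3 = 22.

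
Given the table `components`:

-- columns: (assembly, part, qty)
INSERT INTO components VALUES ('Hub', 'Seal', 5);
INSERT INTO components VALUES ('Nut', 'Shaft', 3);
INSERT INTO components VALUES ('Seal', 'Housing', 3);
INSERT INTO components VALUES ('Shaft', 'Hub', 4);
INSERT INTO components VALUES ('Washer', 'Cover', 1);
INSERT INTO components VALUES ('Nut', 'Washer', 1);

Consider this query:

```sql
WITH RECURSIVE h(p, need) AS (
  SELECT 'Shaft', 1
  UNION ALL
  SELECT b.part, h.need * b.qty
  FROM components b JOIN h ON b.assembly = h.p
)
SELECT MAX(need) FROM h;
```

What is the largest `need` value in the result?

Base: (Shaft, need=1).
Iteration 1: components of {Shaft} -> Hub = 1*4 = 4.
Iteration 2: components of {Hub} -> Seal = 4*5 = 20.
Iteration 3: components of {Seal} -> Housing = 20*3 = 60.
Iteration 4: no further components; recursion stops.
need values: 1, 4, 20, 60; the maximum is 60.

60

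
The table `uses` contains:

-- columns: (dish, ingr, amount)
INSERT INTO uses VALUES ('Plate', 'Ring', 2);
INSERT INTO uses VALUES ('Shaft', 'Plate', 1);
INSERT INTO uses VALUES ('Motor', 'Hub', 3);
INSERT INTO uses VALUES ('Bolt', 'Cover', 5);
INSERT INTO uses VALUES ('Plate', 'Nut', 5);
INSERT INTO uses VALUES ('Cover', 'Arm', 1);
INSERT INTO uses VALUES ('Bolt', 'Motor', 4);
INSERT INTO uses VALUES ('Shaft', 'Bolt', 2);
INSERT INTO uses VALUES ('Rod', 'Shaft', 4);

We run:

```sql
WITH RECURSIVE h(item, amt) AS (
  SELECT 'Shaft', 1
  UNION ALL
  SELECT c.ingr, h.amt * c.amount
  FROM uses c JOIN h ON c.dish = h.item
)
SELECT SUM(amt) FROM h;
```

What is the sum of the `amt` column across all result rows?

63

Base: (Shaft, amt=1).
Iteration 1: components of {Shaft} -> Bolt = 1*2 = 2, Plate = 1*1 = 1.
Iteration 2: components of {Bolt,Plate} -> Cover = 2*5 = 10, Motor = 2*4 = 8, Nut = 1*5 = 5, Ring = 1*2 = 2.
Iteration 3: components of {Cover,Motor,Nut,Ring} -> Arm = 10*1 = 10, Hub = 8*3 = 24.
Iteration 4: no further components; recursion stops.
SUM(amt) = 1 + 2 + 1 + 8 + 10 + 2 + 5 + 24 + 10 = 63.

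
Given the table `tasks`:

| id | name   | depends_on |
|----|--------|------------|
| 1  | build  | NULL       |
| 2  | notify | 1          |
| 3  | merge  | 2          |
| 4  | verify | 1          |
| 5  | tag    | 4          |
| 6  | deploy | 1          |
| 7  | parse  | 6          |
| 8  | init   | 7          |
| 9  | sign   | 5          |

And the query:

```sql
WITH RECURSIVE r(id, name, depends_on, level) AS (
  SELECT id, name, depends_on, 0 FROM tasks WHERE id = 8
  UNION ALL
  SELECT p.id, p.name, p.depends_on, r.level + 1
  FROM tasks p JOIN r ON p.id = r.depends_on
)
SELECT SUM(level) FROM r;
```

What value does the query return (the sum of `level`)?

6

Base: id=8 (init), depends_on=7, level 0.
Iteration 1: join on id=7 -> parse (id 7, depends_on=6, level 1).
Iteration 2: join on id=6 -> deploy (id 6, depends_on=1, level 2).
Iteration 3: join on id=1 -> build (id 1, depends_on=NULL, level 3).
Iteration 4: depends_on is NULL; no match; recursion stops.
SUM(level) = 0 + 1 + 2 + 3 = 6.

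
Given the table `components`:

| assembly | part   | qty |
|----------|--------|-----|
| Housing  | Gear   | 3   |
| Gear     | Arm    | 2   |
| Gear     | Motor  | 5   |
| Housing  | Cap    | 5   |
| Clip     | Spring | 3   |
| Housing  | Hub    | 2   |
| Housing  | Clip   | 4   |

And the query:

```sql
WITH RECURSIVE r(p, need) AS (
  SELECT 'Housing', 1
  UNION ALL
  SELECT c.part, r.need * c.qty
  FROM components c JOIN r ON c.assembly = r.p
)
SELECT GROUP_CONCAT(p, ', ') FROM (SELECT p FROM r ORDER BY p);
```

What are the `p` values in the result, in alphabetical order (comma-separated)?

Arm, Cap, Clip, Gear, Housing, Hub, Motor, Spring

Base: (Housing, need=1).
Iteration 1: components of {Housing} -> Cap = 1*5 = 5, Clip = 1*4 = 4, Gear = 1*3 = 3, Hub = 1*2 = 2.
Iteration 2: components of {Cap,Clip,Gear,Hub} -> Arm = 3*2 = 6, Motor = 3*5 = 15, Spring = 4*3 = 12.
Iteration 3: no further components; recursion stops.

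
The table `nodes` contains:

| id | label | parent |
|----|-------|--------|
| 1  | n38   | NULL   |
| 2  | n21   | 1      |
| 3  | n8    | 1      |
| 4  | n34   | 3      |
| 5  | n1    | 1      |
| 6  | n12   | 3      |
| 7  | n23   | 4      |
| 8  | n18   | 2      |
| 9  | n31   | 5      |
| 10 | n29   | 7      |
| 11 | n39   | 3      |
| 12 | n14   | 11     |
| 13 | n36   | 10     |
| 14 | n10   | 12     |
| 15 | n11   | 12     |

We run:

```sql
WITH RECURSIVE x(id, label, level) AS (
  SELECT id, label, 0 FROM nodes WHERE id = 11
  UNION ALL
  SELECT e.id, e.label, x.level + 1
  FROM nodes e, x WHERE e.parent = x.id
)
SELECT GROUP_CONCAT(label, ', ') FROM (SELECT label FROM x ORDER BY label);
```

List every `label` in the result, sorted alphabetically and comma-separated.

n10, n11, n14, n39

Base: id=11 (n39) at level 0.
Iteration 1: rows with parent in {11} -> n14 (id 12, level 1).
Iteration 2: rows with parent in {12} -> n10 (id 14, level 2), n11 (id 15, level 2).
Iteration 3: no rows with parent in {14,15}; recursion stops.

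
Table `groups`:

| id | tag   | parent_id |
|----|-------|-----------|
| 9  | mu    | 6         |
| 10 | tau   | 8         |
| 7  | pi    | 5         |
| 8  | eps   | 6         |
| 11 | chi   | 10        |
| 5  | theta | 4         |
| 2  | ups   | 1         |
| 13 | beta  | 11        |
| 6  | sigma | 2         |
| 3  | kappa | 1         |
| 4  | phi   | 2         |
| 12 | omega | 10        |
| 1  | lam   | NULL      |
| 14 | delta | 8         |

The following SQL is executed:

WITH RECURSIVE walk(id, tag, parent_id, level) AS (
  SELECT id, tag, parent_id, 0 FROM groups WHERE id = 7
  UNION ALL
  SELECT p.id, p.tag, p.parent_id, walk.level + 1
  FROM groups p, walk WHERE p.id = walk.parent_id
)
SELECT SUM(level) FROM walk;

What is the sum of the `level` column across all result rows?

10

Base: id=7 (pi), parent_id=5, level 0.
Iteration 1: join on id=5 -> theta (id 5, parent_id=4, level 1).
Iteration 2: join on id=4 -> phi (id 4, parent_id=2, level 2).
Iteration 3: join on id=2 -> ups (id 2, parent_id=1, level 3).
Iteration 4: join on id=1 -> lam (id 1, parent_id=NULL, level 4).
Iteration 5: parent_id is NULL; no match; recursion stops.
SUM(level) = 0 + 1 + 2 + 3 + 4 = 10.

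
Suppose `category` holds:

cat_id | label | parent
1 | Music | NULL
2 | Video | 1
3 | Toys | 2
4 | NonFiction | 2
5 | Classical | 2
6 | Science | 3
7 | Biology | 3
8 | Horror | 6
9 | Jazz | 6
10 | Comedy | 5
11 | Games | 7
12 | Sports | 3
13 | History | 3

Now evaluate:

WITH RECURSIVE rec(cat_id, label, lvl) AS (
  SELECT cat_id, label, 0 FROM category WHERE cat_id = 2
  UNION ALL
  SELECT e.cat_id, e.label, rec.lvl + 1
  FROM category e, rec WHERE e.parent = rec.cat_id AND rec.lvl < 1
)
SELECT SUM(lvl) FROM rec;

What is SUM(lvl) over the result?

3

Base: cat_id=2 (Video) at lvl 0.
Iteration 1: rows with parent in {2} -> Toys (id 3, lvl 1), NonFiction (id 4, lvl 1), Classical (id 5, lvl 1).
Iteration 2: lvl < 1 fails for all current rows; recursion stops.
SUM(lvl) = 0 + 1 + 1 + 1 = 3.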